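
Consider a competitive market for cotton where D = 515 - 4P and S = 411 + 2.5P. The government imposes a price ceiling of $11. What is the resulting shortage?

Equilibrium price would be P* = 16, so the ceiling at 11 binds.
At P = 11: D = 515 − 4(11) = 471, S = 411 + 2.5(11) = 438.5.
Shortage = 471 − 438.5 = 32.5.

Shortage = 32.5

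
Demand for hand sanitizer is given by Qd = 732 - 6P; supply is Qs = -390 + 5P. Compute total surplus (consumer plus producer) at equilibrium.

Total surplus = 2640

Equilibrium: 732 - 6P = -390 + 5P gives P* = 102, Q* = 120.
Demand choke price: P = 122; supply starts at P = 78.
CS = ½(122 − 102)(120) = 1200; PS = ½(102 − 78)(120) = 1440.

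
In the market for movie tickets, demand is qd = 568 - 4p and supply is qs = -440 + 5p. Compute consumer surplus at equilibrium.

Consumer surplus = 1800

Equilibrium: 568 - 4p = -440 + 5p gives p* = 112, q* = 120.
Demand choke price (qd = 0): p = 142.
CS = ½(142 − 112)(120) = 1800.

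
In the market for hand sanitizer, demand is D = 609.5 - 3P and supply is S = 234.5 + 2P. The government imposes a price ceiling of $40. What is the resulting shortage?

Shortage = 175

Equilibrium price would be P* = 75, so the ceiling at 40 binds.
At P = 40: D = 609.5 − 3(40) = 489.5, S = 234.5 + 2(40) = 314.5.
Shortage = 489.5 − 314.5 = 175.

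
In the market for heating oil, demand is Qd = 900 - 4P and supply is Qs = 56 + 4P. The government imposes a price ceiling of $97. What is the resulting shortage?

Shortage = 68

Equilibrium price would be P* = 105.5, so the ceiling at 97 binds.
At P = 97: Qd = 900 − 4(97) = 512, Qs = 56 + 4(97) = 444.
Shortage = 512 − 444 = 68.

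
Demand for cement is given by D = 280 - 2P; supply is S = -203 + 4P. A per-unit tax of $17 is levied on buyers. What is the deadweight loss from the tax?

Deadweight loss = 578/3

Pre-tax equilibrium: P* = 80.5, Q* = 119.
Tax on buyers shifts demand to D = 280 − 2(P + 17) = 246 - 2P.
246 - 2P = -203 + 4P gives seller price Ps = 449/6; buyers pay Pb = 449/6 + 17 = 551/6.
New quantity: Q = 280 − 2(551/6) = 289/3.
DWL = ½ × 17 × (119 − 289/3) = 578/3.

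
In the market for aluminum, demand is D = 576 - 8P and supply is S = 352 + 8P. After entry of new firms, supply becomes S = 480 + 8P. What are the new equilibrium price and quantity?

P' = 6, Q' = 528

Original equilibrium: P* = 14, Q* = 464.
New equilibrium: 576 - 8P = 480 + 8P, so 96 = 16P and P' = 6; Q' = 576 − 8(6) = 528.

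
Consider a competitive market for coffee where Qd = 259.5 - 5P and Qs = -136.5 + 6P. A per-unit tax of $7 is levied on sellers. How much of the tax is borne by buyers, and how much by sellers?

Pre-tax equilibrium: P* = 36, Q* = 79.5.
Tax on sellers shifts supply to Qs = -136.5 + 6(P − 7) = -178.5 + 6P.
259.5 - 5P = -178.5 + 6P gives buyer price Pb = 438/11; sellers receive Ps = 438/11 − 7 = 361/11.
New quantity: Q = 259.5 − 5(438/11) = 1329/22.
Buyer burden = 438/11 − 36 = 42/11; seller burden = 36 − 361/11 = 35/11.

Buyers bear 42/11, sellers bear 35/11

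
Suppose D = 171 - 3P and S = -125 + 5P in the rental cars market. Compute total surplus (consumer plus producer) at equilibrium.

Equilibrium: 171 - 3P = -125 + 5P gives P* = 37, Q* = 60.
Demand choke price: P = 57; supply starts at P = 25.
CS = ½(57 − 37)(60) = 600; PS = ½(37 − 25)(60) = 360.

Total surplus = 960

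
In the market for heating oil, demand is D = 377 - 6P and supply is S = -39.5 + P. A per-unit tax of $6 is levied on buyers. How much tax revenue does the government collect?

Tax revenue = 624/7

Pre-tax equilibrium: P* = 59.5, Q* = 20.
Tax on buyers shifts demand to D = 377 − 6(P + 6) = 341 - 6P.
341 - 6P = -39.5 + P gives seller price Ps = 761/14; buyers pay Pb = 761/14 + 6 = 845/14.
New quantity: Q = 377 − 6(845/14) = 104/7.
Revenue = 6 × 104/7 = 624/7.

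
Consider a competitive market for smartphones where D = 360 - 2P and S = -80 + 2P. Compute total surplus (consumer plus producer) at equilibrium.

Total surplus = 9800

Equilibrium: 360 - 2P = -80 + 2P gives P* = 110, Q* = 140.
Demand choke price: P = 180; supply starts at P = 40.
CS = ½(180 − 110)(140) = 4900; PS = ½(110 − 40)(140) = 4900.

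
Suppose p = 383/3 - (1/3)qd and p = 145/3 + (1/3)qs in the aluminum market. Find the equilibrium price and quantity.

Set the two price expressions equal: 383/3 - (1/3)q = 145/3 + (1/3)q.
238/3 = (2/3)q, so q* = 119.
p* = 383/3 − (1/3)(119) = 88.

p* = 88, q* = 119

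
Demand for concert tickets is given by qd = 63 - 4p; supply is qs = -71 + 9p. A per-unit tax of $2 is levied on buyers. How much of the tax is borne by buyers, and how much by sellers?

Buyers bear 18/13, sellers bear 8/13

Pre-tax equilibrium: p* = 134/13, q* = 283/13.
Tax on buyers shifts demand to qd = 63 − 4(p + 2) = 55 - 4p.
55 - 4p = -71 + 9p gives seller price ps = 126/13; buyers pay pb = 126/13 + 2 = 152/13.
New quantity: q = 63 − 4(152/13) = 211/13.
Buyer burden = 152/13 − 134/13 = 18/13; seller burden = 134/13 − 126/13 = 8/13.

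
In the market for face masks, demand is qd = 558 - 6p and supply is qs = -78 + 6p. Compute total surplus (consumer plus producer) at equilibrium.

Equilibrium: 558 - 6p = -78 + 6p gives p* = 53, q* = 240.
Demand choke price: p = 93; supply starts at p = 13.
CS = ½(93 − 53)(240) = 4800; PS = ½(53 − 13)(240) = 4800.

Total surplus = 9600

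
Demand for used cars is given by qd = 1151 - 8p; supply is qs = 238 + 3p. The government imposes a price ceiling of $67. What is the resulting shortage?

Equilibrium price would be p* = 83, so the ceiling at 67 binds.
At p = 67: qd = 1151 − 8(67) = 615, qs = 238 + 3(67) = 439.
Shortage = 615 − 439 = 176.

Shortage = 176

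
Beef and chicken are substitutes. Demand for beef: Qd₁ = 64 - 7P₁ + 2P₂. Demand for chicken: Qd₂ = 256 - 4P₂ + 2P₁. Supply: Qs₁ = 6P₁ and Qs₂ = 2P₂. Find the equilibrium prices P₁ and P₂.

P₁ = 448/37, P₂ = 1728/37

Market 1: 64 - 7P₁ + 2P₂ = 6P₁ → 13P₁ - 2P₂ = 64.
Market 2: 6P₂ - 2P₁ = 256.
Eliminating P₂: 6×(1) + 2×(2) gives 74P₁ = 896, so P₁ = 448/37.
Back-substitute into (2): P₂ = (256 + 2×448/37) / 6 = 1728/37.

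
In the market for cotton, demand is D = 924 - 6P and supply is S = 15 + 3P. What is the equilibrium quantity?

Q* = 318

Set D = S: 924 - 6P = 15 + 3P.
909 = 9P, so P* = 101.
Q* = 924 − 6(101) = 318.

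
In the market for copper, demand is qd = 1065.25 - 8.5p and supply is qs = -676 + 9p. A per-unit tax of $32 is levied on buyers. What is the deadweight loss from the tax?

Deadweight loss = 78336/35

Pre-tax equilibrium: p* = 99.5, q* = 219.5.
Tax on buyers shifts demand to qd = 1065.25 − 8.5(p + 32) = 793.25 - 8.5p.
793.25 - 8.5p = -676 + 9p gives seller price ps = 5877/70; buyers pay pb = 5877/70 + 32 = 8117/70.
New quantity: q = 1065.25 − 8.5(8117/70) = 5573/70.
DWL = ½ × 32 × (219.5 − 5573/70) = 78336/35.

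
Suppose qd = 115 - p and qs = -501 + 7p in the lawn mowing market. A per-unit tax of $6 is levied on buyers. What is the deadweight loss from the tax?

Deadweight loss = 15.75

Pre-tax equilibrium: p* = 77, q* = 38.
Tax on buyers shifts demand to qd = 115 − 1(p + 6) = 109 - p.
109 - p = -501 + 7p gives seller price ps = 76.25; buyers pay pb = 76.25 + 6 = 82.25.
New quantity: q = 115 − 1(82.25) = 32.75.
DWL = ½ × 6 × (38 − 32.75) = 15.75.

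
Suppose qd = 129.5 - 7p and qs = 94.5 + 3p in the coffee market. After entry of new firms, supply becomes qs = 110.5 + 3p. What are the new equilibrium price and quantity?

Original equilibrium: p* = 3.5, q* = 105.
New equilibrium: 129.5 - 7p = 110.5 + 3p, so 19 = 10p and p' = 1.9; q' = 129.5 − 7(1.9) = 116.2.

p' = 1.9, q' = 116.2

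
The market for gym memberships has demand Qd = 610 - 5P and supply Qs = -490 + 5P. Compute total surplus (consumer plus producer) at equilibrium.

Equilibrium: 610 - 5P = -490 + 5P gives P* = 110, Q* = 60.
Demand choke price: P = 122; supply starts at P = 98.
CS = ½(122 − 110)(60) = 360; PS = ½(110 − 98)(60) = 360.

Total surplus = 720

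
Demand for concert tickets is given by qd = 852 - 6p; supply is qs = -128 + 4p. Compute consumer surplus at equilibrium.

Equilibrium: 852 - 6p = -128 + 4p gives p* = 98, q* = 264.
Demand choke price (qd = 0): p = 142.
CS = ½(142 − 98)(264) = 5808.

Consumer surplus = 5808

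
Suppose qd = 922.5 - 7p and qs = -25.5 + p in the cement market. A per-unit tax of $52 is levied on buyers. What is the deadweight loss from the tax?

Pre-tax equilibrium: p* = 118.5, q* = 93.
Tax on buyers shifts demand to qd = 922.5 − 7(p + 52) = 558.5 - 7p.
558.5 - 7p = -25.5 + p gives seller price ps = 73; buyers pay pb = 73 + 52 = 125.
New quantity: q = 922.5 − 7(125) = 47.5.
DWL = ½ × 52 × (93 − 47.5) = 1183.

Deadweight loss = 1183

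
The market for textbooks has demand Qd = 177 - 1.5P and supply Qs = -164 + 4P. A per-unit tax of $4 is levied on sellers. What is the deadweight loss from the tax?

Deadweight loss = 96/11

Pre-tax equilibrium: P* = 62, Q* = 84.
Tax on sellers shifts supply to Qs = -164 + 4(P − 4) = -180 + 4P.
177 - 1.5P = -180 + 4P gives buyer price Pb = 714/11; sellers receive Ps = 714/11 − 4 = 670/11.
New quantity: Q = 177 − 1.5(714/11) = 876/11.
DWL = ½ × 4 × (84 − 876/11) = 96/11.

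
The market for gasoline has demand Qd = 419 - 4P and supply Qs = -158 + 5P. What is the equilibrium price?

P* = 577/9

Set Qd = Qs: 419 - 4P = -158 + 5P.
577 = 9P, so P* = 577/9.
Q* = 419 − 4(577/9) = 1463/9.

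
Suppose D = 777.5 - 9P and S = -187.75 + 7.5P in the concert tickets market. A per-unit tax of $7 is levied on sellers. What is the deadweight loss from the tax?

Pre-tax equilibrium: P* = 58.5, Q* = 251.
Tax on sellers shifts supply to S = -187.75 + 7.5(P − 7) = -240.25 + 7.5P.
777.5 - 9P = -240.25 + 7.5P gives buyer price Pb = 1357/22; sellers receive Ps = 1357/22 − 7 = 1203/22.
New quantity: Q = 777.5 − 9(1357/22) = 2446/11.
DWL = ½ × 7 × (251 − 2446/11) = 2205/22.

Deadweight loss = 2205/22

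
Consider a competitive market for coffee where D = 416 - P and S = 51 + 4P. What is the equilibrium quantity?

Q* = 343

Set D = S: 416 - P = 51 + 4P.
365 = 5P, so P* = 73.
Q* = 416 − 1(73) = 343.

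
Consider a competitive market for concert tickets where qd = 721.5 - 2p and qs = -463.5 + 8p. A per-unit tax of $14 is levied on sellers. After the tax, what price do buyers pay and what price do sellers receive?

Pre-tax equilibrium: p* = 118.5, q* = 484.5.
Tax on sellers shifts supply to qs = -463.5 + 8(p − 14) = -575.5 + 8p.
721.5 - 2p = -575.5 + 8p gives buyer price pb = 129.7; sellers receive ps = 129.7 − 14 = 115.7.
New quantity: q = 721.5 − 2(129.7) = 462.1.

Buyers pay $129.7, sellers receive $115.7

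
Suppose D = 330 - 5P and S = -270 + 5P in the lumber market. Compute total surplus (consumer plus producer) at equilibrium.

Equilibrium: 330 - 5P = -270 + 5P gives P* = 60, Q* = 30.
Demand choke price: P = 66; supply starts at P = 54.
CS = ½(66 − 60)(30) = 90; PS = ½(60 − 54)(30) = 90.

Total surplus = 180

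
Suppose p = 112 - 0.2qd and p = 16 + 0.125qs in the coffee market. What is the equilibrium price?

Set the two price expressions equal: 112 - 0.2q = 16 + 0.125q.
96 = 0.325q, so q* = 3840/13.
p* = 112 − (0.2)(3840/13) = 688/13.

p* = 688/13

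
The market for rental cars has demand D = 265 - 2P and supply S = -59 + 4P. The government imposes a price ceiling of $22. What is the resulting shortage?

Equilibrium price would be P* = 54, so the ceiling at 22 binds.
At P = 22: D = 265 − 2(22) = 221, S = -59 + 4(22) = 29.
Shortage = 221 − 29 = 192.

Shortage = 192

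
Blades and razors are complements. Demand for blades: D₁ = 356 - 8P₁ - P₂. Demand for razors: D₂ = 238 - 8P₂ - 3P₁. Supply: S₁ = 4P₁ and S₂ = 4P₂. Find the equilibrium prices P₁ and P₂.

P₁ = 4034/141, P₂ = 596/47

Market 1: 356 - 8P₁ - P₂ = 4P₁ → 12P₁ + P₂ = 356.
Market 2: 12P₂ + 3P₁ = 238.
Eliminating P₂: 12×(1) − 1×(2) gives 141P₁ = 4034, so P₁ = 4034/141.
Back-substitute into (2): P₂ = (238 − 3×4034/141) / 12 = 596/47.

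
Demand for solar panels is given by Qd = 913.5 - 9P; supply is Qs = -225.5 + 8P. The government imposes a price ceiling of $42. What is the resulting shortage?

Equilibrium price would be P* = 67, so the ceiling at 42 binds.
At P = 42: Qd = 913.5 − 9(42) = 535.5, Qs = -225.5 + 8(42) = 110.5.
Shortage = 535.5 − 110.5 = 425.

Shortage = 425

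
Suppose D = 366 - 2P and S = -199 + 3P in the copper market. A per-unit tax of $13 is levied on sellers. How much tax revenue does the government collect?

Tax revenue = 1617.2

Pre-tax equilibrium: P* = 113, Q* = 140.
Tax on sellers shifts supply to S = -199 + 3(P − 13) = -238 + 3P.
366 - 2P = -238 + 3P gives buyer price Pb = 120.8; sellers receive Ps = 120.8 − 13 = 107.8.
New quantity: Q = 366 − 2(120.8) = 124.4.
Revenue = 13 × 124.4 = 1617.2.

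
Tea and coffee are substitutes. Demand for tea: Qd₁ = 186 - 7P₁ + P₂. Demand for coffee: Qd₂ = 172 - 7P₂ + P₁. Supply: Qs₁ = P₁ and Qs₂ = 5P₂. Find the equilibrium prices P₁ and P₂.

Market 1: 186 - 7P₁ + P₂ = P₁ → 8P₁ - P₂ = 186.
Market 2: 12P₂ - P₁ = 172.
Eliminating P₂: 12×(1) + 1×(2) gives 95P₁ = 2404, so P₁ = 2404/95.
Back-substitute into (2): P₂ = (172 + 1×2404/95) / 12 = 1562/95.

P₁ = 2404/95, P₂ = 1562/95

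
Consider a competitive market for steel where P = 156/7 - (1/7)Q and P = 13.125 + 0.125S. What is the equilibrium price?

Set the two price expressions equal: 156/7 - (1/7)Q = 13.125 + 0.125Q.
513/56 = (15/56)Q, so Q* = 34.2.
P* = 156/7 − (1/7)(34.2) = 17.4.

P* = 17.4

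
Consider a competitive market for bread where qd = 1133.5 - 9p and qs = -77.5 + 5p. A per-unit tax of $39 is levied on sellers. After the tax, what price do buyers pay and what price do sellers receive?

Buyers pay 703/7, sellers receive 430/7

Pre-tax equilibrium: p* = 86.5, q* = 355.
Tax on sellers shifts supply to qs = -77.5 + 5(p − 39) = -272.5 + 5p.
1133.5 - 9p = -272.5 + 5p gives buyer price pb = 703/7; sellers receive ps = 703/7 − 39 = 430/7.
New quantity: q = 1133.5 − 9(703/7) = 3215/14.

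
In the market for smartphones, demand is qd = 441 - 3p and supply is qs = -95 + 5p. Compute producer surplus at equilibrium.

Equilibrium: 441 - 3p = -95 + 5p gives p* = 67, q* = 240.
Supply starts at p = 19 (where qs = 0).
PS = ½(67 − 19)(240) = 5760.

Producer surplus = 5760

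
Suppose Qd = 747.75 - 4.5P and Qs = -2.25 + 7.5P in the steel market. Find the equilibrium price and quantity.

Set Qd = Qs: 747.75 - 4.5P = -2.25 + 7.5P.
750 = 12P, so P* = 62.5.
Q* = 747.75 − 4.5(62.5) = 466.5.

P* = 62.5, Q* = 466.5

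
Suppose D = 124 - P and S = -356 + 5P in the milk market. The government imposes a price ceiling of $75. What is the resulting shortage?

Equilibrium price would be P* = 80, so the ceiling at 75 binds.
At P = 75: D = 124 − 1(75) = 49, S = -356 + 5(75) = 19.
Shortage = 49 − 19 = 30.

Shortage = 30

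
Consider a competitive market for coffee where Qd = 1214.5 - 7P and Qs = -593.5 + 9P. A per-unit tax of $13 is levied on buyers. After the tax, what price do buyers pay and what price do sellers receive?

Pre-tax equilibrium: P* = 113, Q* = 423.5.
Tax on buyers shifts demand to Qd = 1214.5 − 7(P + 13) = 1123.5 - 7P.
1123.5 - 7P = -593.5 + 9P gives seller price Ps = 107.3125; buyers pay Pb = 107.3125 + 13 = 120.3125.
New quantity: Q = 1214.5 − 7(120.3125) = 372.3125.

Buyers pay $120.3125, sellers receive $107.3125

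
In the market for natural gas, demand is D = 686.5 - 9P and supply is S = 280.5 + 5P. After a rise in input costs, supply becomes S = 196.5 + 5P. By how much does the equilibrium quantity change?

Original equilibrium: P* = 29, Q* = 425.5.
New equilibrium: 686.5 - 9P = 196.5 + 5P, so 490 = 14P and P' = 35; Q' = 686.5 − 9(35) = 371.5.
Change in quantity: 371.5 − 425.5 = -54.

ΔQ = -54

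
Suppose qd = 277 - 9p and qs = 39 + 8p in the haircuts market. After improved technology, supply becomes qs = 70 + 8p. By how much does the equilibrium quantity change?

Original equilibrium: p* = 14, q* = 151.
New equilibrium: 277 - 9p = 70 + 8p, so 207 = 17p and p' = 207/17; q' = 277 − 9(207/17) = 2846/17.
Change in quantity: 2846/17 − 151 = 279/17.

Δq = 279/17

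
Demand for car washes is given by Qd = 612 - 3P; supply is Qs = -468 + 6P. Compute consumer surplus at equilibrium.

Equilibrium: 612 - 3P = -468 + 6P gives P* = 120, Q* = 252.
Demand choke price (Qd = 0): P = 204.
CS = ½(204 − 120)(252) = 10584.

Consumer surplus = 10584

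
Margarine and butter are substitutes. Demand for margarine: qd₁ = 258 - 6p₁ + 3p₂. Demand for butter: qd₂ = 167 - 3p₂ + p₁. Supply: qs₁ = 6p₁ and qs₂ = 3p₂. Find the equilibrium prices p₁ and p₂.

p₁ = 683/23, p₂ = 754/23

Market 1: 258 - 6p₁ + 3p₂ = 6p₁ → 12p₁ - 3p₂ = 258.
Market 2: 6p₂ - p₁ = 167.
Eliminating p₂: 6×(1) + 3×(2) gives 69p₁ = 2049, so p₁ = 683/23.
Back-substitute into (2): p₂ = (167 + 1×683/23) / 6 = 754/23.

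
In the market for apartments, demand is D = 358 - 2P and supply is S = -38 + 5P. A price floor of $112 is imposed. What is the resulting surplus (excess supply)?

Equilibrium price would be P* = 396/7, so the floor at 112 binds.
At P = 112: D = 134, S = 522.
Surplus = 522 − 134 = 388.

Surplus = 388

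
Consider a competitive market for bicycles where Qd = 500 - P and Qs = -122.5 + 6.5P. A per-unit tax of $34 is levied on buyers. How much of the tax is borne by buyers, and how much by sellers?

Pre-tax equilibrium: P* = 83, Q* = 417.
Tax on buyers shifts demand to Qd = 500 − 1(P + 34) = 466 - P.
466 - P = -122.5 + 6.5P gives seller price Ps = 1177/15; buyers pay Pb = 1177/15 + 34 = 1687/15.
New quantity: Q = 500 − 1(1687/15) = 5813/15.
Buyer burden = 1687/15 − 83 = 442/15; seller burden = 83 − 1177/15 = 68/15.

Buyers bear 442/15, sellers bear 68/15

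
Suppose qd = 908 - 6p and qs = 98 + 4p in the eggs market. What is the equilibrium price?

p* = 81

Set qd = qs: 908 - 6p = 98 + 4p.
810 = 10p, so p* = 81.
q* = 908 − 6(81) = 422.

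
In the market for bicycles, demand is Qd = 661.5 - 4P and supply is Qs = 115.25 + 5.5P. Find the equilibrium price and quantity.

P* = 57.5, Q* = 431.5

Set Qd = Qs: 661.5 - 4P = 115.25 + 5.5P.
546.25 = 9.5P, so P* = 57.5.
Q* = 661.5 − 4(57.5) = 431.5.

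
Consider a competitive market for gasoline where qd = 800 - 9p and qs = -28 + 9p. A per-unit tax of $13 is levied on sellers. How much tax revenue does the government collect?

Tax revenue = 4257.5

Pre-tax equilibrium: p* = 46, q* = 386.
Tax on sellers shifts supply to qs = -28 + 9(p − 13) = -145 + 9p.
800 - 9p = -145 + 9p gives buyer price pb = 52.5; sellers receive ps = 52.5 − 13 = 39.5.
New quantity: q = 800 − 9(52.5) = 327.5.
Revenue = 13 × 327.5 = 4257.5.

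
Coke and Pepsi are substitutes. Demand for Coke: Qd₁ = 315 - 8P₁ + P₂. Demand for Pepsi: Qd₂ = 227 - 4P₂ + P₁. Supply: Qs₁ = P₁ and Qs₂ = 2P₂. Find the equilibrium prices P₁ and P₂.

Market 1: 315 - 8P₁ + P₂ = P₁ → 9P₁ - P₂ = 315.
Market 2: 6P₂ - P₁ = 227.
Eliminating P₂: 6×(1) + 1×(2) gives 53P₁ = 2117, so P₁ = 2117/53.
Back-substitute into (2): P₂ = (227 + 1×2117/53) / 6 = 2358/53.

P₁ = 2117/53, P₂ = 2358/53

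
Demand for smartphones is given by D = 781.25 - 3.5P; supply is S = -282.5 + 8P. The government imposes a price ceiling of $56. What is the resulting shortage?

Equilibrium price would be P* = 92.5, so the ceiling at 56 binds.
At P = 56: D = 781.25 − 3.5(56) = 585.25, S = -282.5 + 8(56) = 165.5.
Shortage = 585.25 − 165.5 = 419.75.

Shortage = 419.75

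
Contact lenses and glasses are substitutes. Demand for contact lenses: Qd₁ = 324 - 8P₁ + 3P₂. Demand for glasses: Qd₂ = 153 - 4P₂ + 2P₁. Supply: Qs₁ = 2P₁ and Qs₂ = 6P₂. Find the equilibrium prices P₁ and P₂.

P₁ = 3699/94, P₂ = 1089/47

Market 1: 324 - 8P₁ + 3P₂ = 2P₁ → 10P₁ - 3P₂ = 324.
Market 2: 10P₂ - 2P₁ = 153.
Eliminating P₂: 10×(1) + 3×(2) gives 94P₁ = 3699, so P₁ = 3699/94.
Back-substitute into (2): P₂ = (153 + 2×3699/94) / 10 = 1089/47.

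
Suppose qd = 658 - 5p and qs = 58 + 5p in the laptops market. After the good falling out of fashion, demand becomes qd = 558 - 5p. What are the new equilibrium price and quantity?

Original equilibrium: p* = 60, q* = 358.
New equilibrium: 558 - 5p = 58 + 5p, so 500 = 10p and p' = 50; q' = 558 − 5(50) = 308.

p' = 50, q' = 308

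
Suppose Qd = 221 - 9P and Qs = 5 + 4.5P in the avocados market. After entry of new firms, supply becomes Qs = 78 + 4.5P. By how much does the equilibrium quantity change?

Original equilibrium: P* = 16, Q* = 77.
New equilibrium: 221 - 9P = 78 + 4.5P, so 143 = 13.5P and P' = 286/27; Q' = 221 − 9(286/27) = 377/3.
Change in quantity: 377/3 − 77 = 146/3.

ΔQ = 146/3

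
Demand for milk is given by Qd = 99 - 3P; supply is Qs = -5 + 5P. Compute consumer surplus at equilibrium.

Equilibrium: 99 - 3P = -5 + 5P gives P* = 13, Q* = 60.
Demand choke price (Qd = 0): P = 33.
CS = ½(33 − 13)(60) = 600.

Consumer surplus = 600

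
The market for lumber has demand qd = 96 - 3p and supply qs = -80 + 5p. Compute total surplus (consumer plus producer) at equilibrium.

Total surplus = 240

Equilibrium: 96 - 3p = -80 + 5p gives p* = 22, q* = 30.
Demand choke price: p = 32; supply starts at p = 16.
CS = ½(32 − 22)(30) = 150; PS = ½(22 − 16)(30) = 90.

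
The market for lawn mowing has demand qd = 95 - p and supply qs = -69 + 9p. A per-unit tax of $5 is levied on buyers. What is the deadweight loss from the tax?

Pre-tax equilibrium: p* = 16.4, q* = 78.6.
Tax on buyers shifts demand to qd = 95 − 1(p + 5) = 90 - p.
90 - p = -69 + 9p gives seller price ps = 15.9; buyers pay pb = 15.9 + 5 = 20.9.
New quantity: q = 95 − 1(20.9) = 74.1.
DWL = ½ × 5 × (78.6 − 74.1) = 11.25.

Deadweight loss = 11.25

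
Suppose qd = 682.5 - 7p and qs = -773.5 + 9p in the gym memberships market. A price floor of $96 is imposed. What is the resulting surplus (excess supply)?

Surplus = 80

Equilibrium price would be p* = 91, so the floor at 96 binds.
At p = 96: qd = 10.5, qs = 90.5.
Surplus = 90.5 − 10.5 = 80.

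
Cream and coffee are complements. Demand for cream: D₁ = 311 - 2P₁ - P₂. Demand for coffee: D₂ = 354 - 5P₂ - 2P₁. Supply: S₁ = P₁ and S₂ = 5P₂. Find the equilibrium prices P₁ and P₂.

Market 1: 311 - 2P₁ - P₂ = P₁ → 3P₁ + P₂ = 311.
Market 2: 10P₂ + 2P₁ = 354.
Eliminating P₂: 10×(1) − 1×(2) gives 28P₁ = 2756, so P₁ = 689/7.
Back-substitute into (2): P₂ = (354 − 2×689/7) / 10 = 110/7.

P₁ = 689/7, P₂ = 110/7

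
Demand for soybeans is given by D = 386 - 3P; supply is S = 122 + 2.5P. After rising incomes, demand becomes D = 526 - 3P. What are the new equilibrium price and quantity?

P' = 808/11, Q' = 3362/11

Original equilibrium: P* = 48, Q* = 242.
New equilibrium: 526 - 3P = 122 + 2.5P, so 404 = 5.5P and P' = 808/11; Q' = 526 − 3(808/11) = 3362/11.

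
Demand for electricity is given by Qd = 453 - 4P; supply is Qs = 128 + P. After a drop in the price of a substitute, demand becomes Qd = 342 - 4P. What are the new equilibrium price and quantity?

P' = 42.8, Q' = 170.8

Original equilibrium: P* = 65, Q* = 193.
New equilibrium: 342 - 4P = 128 + P, so 214 = 5P and P' = 42.8; Q' = 342 − 4(42.8) = 170.8.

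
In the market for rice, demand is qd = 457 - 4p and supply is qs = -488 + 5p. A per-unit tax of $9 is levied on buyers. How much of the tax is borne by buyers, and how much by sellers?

Buyers bear $5, sellers bear $4

Pre-tax equilibrium: p* = 105, q* = 37.
Tax on buyers shifts demand to qd = 457 − 4(p + 9) = 421 - 4p.
421 - 4p = -488 + 5p gives seller price ps = 101; buyers pay pb = 101 + 9 = 110.
New quantity: q = 457 − 4(110) = 17.
Buyer burden = 110 − 105 = 5; seller burden = 105 − 101 = 4.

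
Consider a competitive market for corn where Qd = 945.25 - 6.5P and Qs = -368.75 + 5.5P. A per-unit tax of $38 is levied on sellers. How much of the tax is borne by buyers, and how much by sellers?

Pre-tax equilibrium: P* = 109.5, Q* = 233.5.
Tax on sellers shifts supply to Qs = -368.75 + 5.5(P − 38) = -577.75 + 5.5P.
945.25 - 6.5P = -577.75 + 5.5P gives buyer price Pb = 1523/12; sellers receive Ps = 1523/12 − 38 = 1067/12.
New quantity: Q = 945.25 − 6.5(1523/12) = 2887/24.
Buyer burden = 1523/12 − 109.5 = 209/12; seller burden = 109.5 − 1067/12 = 247/12.

Buyers bear 209/12, sellers bear 247/12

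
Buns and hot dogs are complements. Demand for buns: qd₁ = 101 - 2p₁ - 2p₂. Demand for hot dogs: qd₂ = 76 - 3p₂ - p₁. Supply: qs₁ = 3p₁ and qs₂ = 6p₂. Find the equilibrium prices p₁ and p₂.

Market 1: 101 - 2p₁ - 2p₂ = 3p₁ → 5p₁ + 2p₂ = 101.
Market 2: 9p₂ + p₁ = 76.
Eliminating p₂: 9×(1) − 2×(2) gives 43p₁ = 757, so p₁ = 757/43.
Back-substitute into (2): p₂ = (76 − 1×757/43) / 9 = 279/43.

p₁ = 757/43, p₂ = 279/43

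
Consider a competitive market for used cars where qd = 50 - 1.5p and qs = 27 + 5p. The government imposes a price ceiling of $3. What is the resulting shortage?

Equilibrium price would be p* = 46/13, so the ceiling at 3 binds.
At p = 3: qd = 50 − 1.5(3) = 45.5, qs = 27 + 5(3) = 42.
Shortage = 45.5 − 42 = 3.5.

Shortage = 3.5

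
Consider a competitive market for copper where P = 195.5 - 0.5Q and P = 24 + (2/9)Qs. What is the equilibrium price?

P* = 998/13

Set the two price expressions equal: 195.5 - 0.5Q = 24 + (2/9)Q.
171.5 = (13/18)Q, so Q* = 3087/13.
P* = 195.5 − (0.5)(3087/13) = 998/13.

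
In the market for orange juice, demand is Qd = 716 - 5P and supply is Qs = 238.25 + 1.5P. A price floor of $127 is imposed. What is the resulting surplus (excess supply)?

Surplus = 347.75

Equilibrium price would be P* = 73.5, so the floor at 127 binds.
At P = 127: Qd = 81, Qs = 428.75.
Surplus = 428.75 − 81 = 347.75.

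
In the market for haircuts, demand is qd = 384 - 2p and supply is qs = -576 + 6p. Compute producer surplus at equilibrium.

Equilibrium: 384 - 2p = -576 + 6p gives p* = 120, q* = 144.
Supply starts at p = 96 (where qs = 0).
PS = ½(120 − 96)(144) = 1728.

Producer surplus = 1728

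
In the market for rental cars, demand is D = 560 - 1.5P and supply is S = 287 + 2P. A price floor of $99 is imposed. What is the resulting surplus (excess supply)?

Surplus = 73.5

Equilibrium price would be P* = 78, so the floor at 99 binds.
At P = 99: D = 411.5, S = 485.
Surplus = 485 − 411.5 = 73.5.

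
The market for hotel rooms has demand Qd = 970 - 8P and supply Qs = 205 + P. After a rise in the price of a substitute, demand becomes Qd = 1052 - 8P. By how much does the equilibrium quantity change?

ΔQ = 82/9

Original equilibrium: P* = 85, Q* = 290.
New equilibrium: 1052 - 8P = 205 + P, so 847 = 9P and P' = 847/9; Q' = 1052 − 8(847/9) = 2692/9.
Change in quantity: 2692/9 − 290 = 82/9.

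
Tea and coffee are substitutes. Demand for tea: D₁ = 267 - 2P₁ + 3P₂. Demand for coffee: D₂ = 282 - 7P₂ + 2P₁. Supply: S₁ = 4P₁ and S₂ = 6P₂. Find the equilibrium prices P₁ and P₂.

Market 1: 267 - 2P₁ + 3P₂ = 4P₁ → 6P₁ - 3P₂ = 267.
Market 2: 13P₂ - 2P₁ = 282.
Eliminating P₂: 13×(1) + 3×(2) gives 72P₁ = 4317, so P₁ = 1439/24.
Back-substitute into (2): P₂ = (282 + 2×1439/24) / 13 = 371/12.

P₁ = 1439/24, P₂ = 371/12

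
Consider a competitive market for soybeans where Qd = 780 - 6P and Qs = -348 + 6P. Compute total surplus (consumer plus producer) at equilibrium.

Total surplus = 7776

Equilibrium: 780 - 6P = -348 + 6P gives P* = 94, Q* = 216.
Demand choke price: P = 130; supply starts at P = 58.
CS = ½(130 − 94)(216) = 3888; PS = ½(94 − 58)(216) = 3888.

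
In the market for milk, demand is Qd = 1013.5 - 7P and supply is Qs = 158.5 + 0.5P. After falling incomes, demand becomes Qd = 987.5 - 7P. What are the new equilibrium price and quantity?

Original equilibrium: P* = 114, Q* = 215.5.
New equilibrium: 987.5 - 7P = 158.5 + 0.5P, so 829 = 7.5P and P' = 1658/15; Q' = 987.5 − 7(1658/15) = 6413/30.

P' = 1658/15, Q' = 6413/30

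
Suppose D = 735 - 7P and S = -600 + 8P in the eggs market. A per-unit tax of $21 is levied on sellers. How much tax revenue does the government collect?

Pre-tax equilibrium: P* = 89, Q* = 112.
Tax on sellers shifts supply to S = -600 + 8(P − 21) = -768 + 8P.
735 - 7P = -768 + 8P gives buyer price Pb = 100.2; sellers receive Ps = 100.2 − 21 = 79.2.
New quantity: Q = 735 − 7(100.2) = 33.6.
Revenue = 21 × 33.6 = 705.6.

Tax revenue = 705.6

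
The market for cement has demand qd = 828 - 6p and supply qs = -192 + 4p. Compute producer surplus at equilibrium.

Producer surplus = 5832

Equilibrium: 828 - 6p = -192 + 4p gives p* = 102, q* = 216.
Supply starts at p = 48 (where qs = 0).
PS = ½(102 − 48)(216) = 5832.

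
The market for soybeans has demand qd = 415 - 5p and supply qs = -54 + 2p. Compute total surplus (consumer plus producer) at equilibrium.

Equilibrium: 415 - 5p = -54 + 2p gives p* = 67, q* = 80.
Demand choke price: p = 83; supply starts at p = 27.
CS = ½(83 − 67)(80) = 640; PS = ½(67 − 27)(80) = 1600.

Total surplus = 2240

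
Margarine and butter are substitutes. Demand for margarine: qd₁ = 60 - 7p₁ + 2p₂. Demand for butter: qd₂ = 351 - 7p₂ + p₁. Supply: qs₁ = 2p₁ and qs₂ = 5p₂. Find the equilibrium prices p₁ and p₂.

p₁ = 711/53, p₂ = 3219/106

Market 1: 60 - 7p₁ + 2p₂ = 2p₁ → 9p₁ - 2p₂ = 60.
Market 2: 12p₂ - p₁ = 351.
Eliminating p₂: 12×(1) + 2×(2) gives 106p₁ = 1422, so p₁ = 711/53.
Back-substitute into (2): p₂ = (351 + 1×711/53) / 12 = 3219/106.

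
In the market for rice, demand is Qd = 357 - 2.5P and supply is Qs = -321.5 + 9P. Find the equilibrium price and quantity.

Set Qd = Qs: 357 - 2.5P = -321.5 + 9P.
678.5 = 11.5P, so P* = 59.
Q* = 357 − 2.5(59) = 209.5.

P* = 59, Q* = 209.5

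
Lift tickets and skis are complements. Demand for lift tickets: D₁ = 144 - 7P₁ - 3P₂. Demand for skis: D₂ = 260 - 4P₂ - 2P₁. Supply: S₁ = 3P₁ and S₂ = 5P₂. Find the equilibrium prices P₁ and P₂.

Market 1: 144 - 7P₁ - 3P₂ = 3P₁ → 10P₁ + 3P₂ = 144.
Market 2: 9P₂ + 2P₁ = 260.
Eliminating P₂: 9×(1) − 3×(2) gives 84P₁ = 516, so P₁ = 43/7.
Back-substitute into (2): P₂ = (260 − 2×43/7) / 9 = 578/21.

P₁ = 43/7, P₂ = 578/21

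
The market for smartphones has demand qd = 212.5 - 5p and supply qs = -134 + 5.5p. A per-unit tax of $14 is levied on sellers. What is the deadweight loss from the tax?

Pre-tax equilibrium: p* = 33, q* = 47.5.
Tax on sellers shifts supply to qs = -134 + 5.5(p − 14) = -211 + 5.5p.
212.5 - 5p = -211 + 5.5p gives buyer price pb = 121/3; sellers receive ps = 121/3 − 14 = 79/3.
New quantity: q = 212.5 − 5(121/3) = 65/6.
DWL = ½ × 14 × (47.5 − 65/6) = 770/3.

Deadweight loss = 770/3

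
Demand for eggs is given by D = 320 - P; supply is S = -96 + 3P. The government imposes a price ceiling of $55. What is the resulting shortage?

Equilibrium price would be P* = 104, so the ceiling at 55 binds.
At P = 55: D = 320 − 1(55) = 265, S = -96 + 3(55) = 69.
Shortage = 265 − 69 = 196.

Shortage = 196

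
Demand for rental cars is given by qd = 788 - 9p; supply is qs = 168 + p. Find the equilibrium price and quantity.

Set qd = qs: 788 - 9p = 168 + p.
620 = 10p, so p* = 62.
q* = 788 − 9(62) = 230.

p* = 62, q* = 230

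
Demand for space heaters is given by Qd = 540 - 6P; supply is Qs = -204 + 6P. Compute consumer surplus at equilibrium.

Equilibrium: 540 - 6P = -204 + 6P gives P* = 62, Q* = 168.
Demand choke price (Qd = 0): P = 90.
CS = ½(90 − 62)(168) = 2352.

Consumer surplus = 2352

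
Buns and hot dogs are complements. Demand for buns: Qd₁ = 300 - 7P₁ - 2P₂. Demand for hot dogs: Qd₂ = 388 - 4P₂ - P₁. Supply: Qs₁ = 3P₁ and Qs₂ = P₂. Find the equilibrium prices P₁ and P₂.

P₁ = 181/12, P₂ = 895/12

Market 1: 300 - 7P₁ - 2P₂ = 3P₁ → 10P₁ + 2P₂ = 300.
Market 2: 5P₂ + P₁ = 388.
Eliminating P₂: 5×(1) − 2×(2) gives 48P₁ = 724, so P₁ = 181/12.
Back-substitute into (2): P₂ = (388 − 1×181/12) / 5 = 895/12.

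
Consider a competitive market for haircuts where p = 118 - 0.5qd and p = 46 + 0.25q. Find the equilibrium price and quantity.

Set the two price expressions equal: 118 - 0.5q = 46 + 0.25q.
72 = 0.75q, so q* = 96.
p* = 118 − (0.5)(96) = 70.

p* = 70, q* = 96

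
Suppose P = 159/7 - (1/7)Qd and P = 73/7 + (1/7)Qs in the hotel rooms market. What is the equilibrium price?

Set the two price expressions equal: 159/7 - (1/7)Q = 73/7 + (1/7)Q.
86/7 = (2/7)Q, so Q* = 43.
P* = 159/7 − (1/7)(43) = 116/7.

P* = 116/7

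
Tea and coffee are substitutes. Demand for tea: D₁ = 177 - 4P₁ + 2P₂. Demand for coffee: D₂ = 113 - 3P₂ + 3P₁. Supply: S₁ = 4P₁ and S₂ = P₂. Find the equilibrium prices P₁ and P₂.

Market 1: 177 - 4P₁ + 2P₂ = 4P₁ → 8P₁ - 2P₂ = 177.
Market 2: 4P₂ - 3P₁ = 113.
Eliminating P₂: 4×(1) + 2×(2) gives 26P₁ = 934, so P₁ = 467/13.
Back-substitute into (2): P₂ = (113 + 3×467/13) / 4 = 1435/26.

P₁ = 467/13, P₂ = 1435/26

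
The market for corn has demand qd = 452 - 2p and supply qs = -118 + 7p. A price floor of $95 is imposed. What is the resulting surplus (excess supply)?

Equilibrium price would be p* = 190/3, so the floor at 95 binds.
At p = 95: qd = 262, qs = 547.
Surplus = 547 − 262 = 285.

Surplus = 285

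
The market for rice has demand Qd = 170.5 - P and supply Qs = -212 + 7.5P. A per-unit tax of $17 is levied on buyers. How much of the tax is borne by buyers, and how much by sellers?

Buyers bear $15, sellers bear $2

Pre-tax equilibrium: P* = 45, Q* = 125.5.
Tax on buyers shifts demand to Qd = 170.5 − 1(P + 17) = 153.5 - P.
153.5 - P = -212 + 7.5P gives seller price Ps = 43; buyers pay Pb = 43 + 17 = 60.
New quantity: Q = 170.5 − 1(60) = 110.5.
Buyer burden = 60 − 45 = 15; seller burden = 45 − 43 = 2.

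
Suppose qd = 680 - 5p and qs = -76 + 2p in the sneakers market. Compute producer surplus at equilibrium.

Equilibrium: 680 - 5p = -76 + 2p gives p* = 108, q* = 140.
Supply starts at p = 38 (where qs = 0).
PS = ½(108 − 38)(140) = 4900.

Producer surplus = 4900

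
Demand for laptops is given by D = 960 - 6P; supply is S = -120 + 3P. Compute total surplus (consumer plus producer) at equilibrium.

Equilibrium: 960 - 6P = -120 + 3P gives P* = 120, Q* = 240.
Demand choke price: P = 160; supply starts at P = 40.
CS = ½(160 − 120)(240) = 4800; PS = ½(120 − 40)(240) = 9600.

Total surplus = 14400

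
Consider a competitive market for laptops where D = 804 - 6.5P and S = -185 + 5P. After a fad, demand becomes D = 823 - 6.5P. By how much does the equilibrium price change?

ΔP = 38/23

Original equilibrium: P* = 86, Q* = 245.
New equilibrium: 823 - 6.5P = -185 + 5P, so 1008 = 11.5P and P' = 2016/23; Q' = 823 − 6.5(2016/23) = 5825/23.
Change in price: 2016/23 − 86 = 38/23.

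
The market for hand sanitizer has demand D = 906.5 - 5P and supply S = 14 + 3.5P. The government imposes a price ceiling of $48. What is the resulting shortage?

Equilibrium price would be P* = 105, so the ceiling at 48 binds.
At P = 48: D = 906.5 − 5(48) = 666.5, S = 14 + 3.5(48) = 182.
Shortage = 666.5 − 182 = 484.5.

Shortage = 484.5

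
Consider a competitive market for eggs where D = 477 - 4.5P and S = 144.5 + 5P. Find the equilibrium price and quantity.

P* = 35, Q* = 319.5

Set D = S: 477 - 4.5P = 144.5 + 5P.
332.5 = 9.5P, so P* = 35.
Q* = 477 − 4.5(35) = 319.5.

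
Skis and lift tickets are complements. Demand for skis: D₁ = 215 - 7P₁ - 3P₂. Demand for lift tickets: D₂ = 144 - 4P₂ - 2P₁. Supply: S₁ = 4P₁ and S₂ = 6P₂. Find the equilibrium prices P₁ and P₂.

P₁ = 859/52, P₂ = 577/52

Market 1: 215 - 7P₁ - 3P₂ = 4P₁ → 11P₁ + 3P₂ = 215.
Market 2: 10P₂ + 2P₁ = 144.
Eliminating P₂: 10×(1) − 3×(2) gives 104P₁ = 1718, so P₁ = 859/52.
Back-substitute into (2): P₂ = (144 − 2×859/52) / 10 = 577/52.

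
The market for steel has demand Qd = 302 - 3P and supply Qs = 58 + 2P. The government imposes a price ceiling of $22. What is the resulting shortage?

Shortage = 134

Equilibrium price would be P* = 48.8, so the ceiling at 22 binds.
At P = 22: Qd = 302 − 3(22) = 236, Qs = 58 + 2(22) = 102.
Shortage = 236 − 102 = 134.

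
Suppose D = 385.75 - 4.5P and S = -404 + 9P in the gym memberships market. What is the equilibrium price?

P* = 58.5

Set D = S: 385.75 - 4.5P = -404 + 9P.
789.75 = 13.5P, so P* = 58.5.
Q* = 385.75 − 4.5(58.5) = 122.5.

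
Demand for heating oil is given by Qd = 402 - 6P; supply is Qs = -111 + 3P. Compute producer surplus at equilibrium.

Equilibrium: 402 - 6P = -111 + 3P gives P* = 57, Q* = 60.
Supply starts at P = 37 (where Qs = 0).
PS = ½(57 − 37)(60) = 600.

Producer surplus = 600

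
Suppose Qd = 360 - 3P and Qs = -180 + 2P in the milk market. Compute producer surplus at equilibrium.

Producer surplus = 324

Equilibrium: 360 - 3P = -180 + 2P gives P* = 108, Q* = 36.
Supply starts at P = 90 (where Qs = 0).
PS = ½(108 − 90)(36) = 324.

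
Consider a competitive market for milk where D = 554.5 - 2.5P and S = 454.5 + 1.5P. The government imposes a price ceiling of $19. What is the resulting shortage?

Shortage = 24

Equilibrium price would be P* = 25, so the ceiling at 19 binds.
At P = 19: D = 554.5 − 2.5(19) = 507, S = 454.5 + 1.5(19) = 483.
Shortage = 507 − 483 = 24.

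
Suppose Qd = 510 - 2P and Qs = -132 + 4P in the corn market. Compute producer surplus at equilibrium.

Equilibrium: 510 - 2P = -132 + 4P gives P* = 107, Q* = 296.
Supply starts at P = 33 (where Qs = 0).
PS = ½(107 − 33)(296) = 10952.

Producer surplus = 10952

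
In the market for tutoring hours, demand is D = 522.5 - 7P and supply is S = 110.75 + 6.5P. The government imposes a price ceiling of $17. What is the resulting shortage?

Equilibrium price would be P* = 30.5, so the ceiling at 17 binds.
At P = 17: D = 522.5 − 7(17) = 403.5, S = 110.75 + 6.5(17) = 221.25.
Shortage = 403.5 − 221.25 = 182.25.

Shortage = 182.25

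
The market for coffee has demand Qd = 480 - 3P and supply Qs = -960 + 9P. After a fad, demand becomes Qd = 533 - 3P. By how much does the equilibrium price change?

Original equilibrium: P* = 120, Q* = 120.
New equilibrium: 533 - 3P = -960 + 9P, so 1493 = 12P and P' = 1493/12; Q' = 533 − 3(1493/12) = 159.75.
Change in price: 1493/12 − 120 = 53/12.

ΔP = 53/12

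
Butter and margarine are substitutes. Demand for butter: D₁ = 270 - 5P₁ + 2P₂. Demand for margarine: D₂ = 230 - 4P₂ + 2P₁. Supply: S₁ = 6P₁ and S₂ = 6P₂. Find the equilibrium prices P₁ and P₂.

Market 1: 270 - 5P₁ + 2P₂ = 6P₁ → 11P₁ - 2P₂ = 270.
Market 2: 10P₂ - 2P₁ = 230.
Eliminating P₂: 10×(1) + 2×(2) gives 106P₁ = 3160, so P₁ = 1580/53.
Back-substitute into (2): P₂ = (230 + 2×1580/53) / 10 = 1535/53.

P₁ = 1580/53, P₂ = 1535/53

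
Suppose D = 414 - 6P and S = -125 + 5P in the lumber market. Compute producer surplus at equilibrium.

Producer surplus = 1440

Equilibrium: 414 - 6P = -125 + 5P gives P* = 49, Q* = 120.
Supply starts at P = 25 (where S = 0).
PS = ½(49 − 25)(120) = 1440.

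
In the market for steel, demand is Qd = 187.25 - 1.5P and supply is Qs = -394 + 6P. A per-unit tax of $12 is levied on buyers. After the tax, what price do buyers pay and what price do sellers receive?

Buyers pay $87.1, sellers receive $75.1

Pre-tax equilibrium: P* = 77.5, Q* = 71.
Tax on buyers shifts demand to Qd = 187.25 − 1.5(P + 12) = 169.25 - 1.5P.
169.25 - 1.5P = -394 + 6P gives seller price Ps = 75.1; buyers pay Pb = 75.1 + 12 = 87.1.
New quantity: Q = 187.25 − 1.5(87.1) = 56.6.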